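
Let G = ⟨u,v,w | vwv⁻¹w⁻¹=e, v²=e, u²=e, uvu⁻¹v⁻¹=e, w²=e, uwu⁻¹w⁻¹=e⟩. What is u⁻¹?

The order of u is 2 (smallest k with uᵏ = e), so u⁻¹ = u¹ = u.
Check: u · u → u · u = e, giving e as required.

Answer: u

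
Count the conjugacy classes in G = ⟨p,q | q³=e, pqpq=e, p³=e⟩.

The conjugacy classes (representative and size) are:
  [e] (size 1), [qp²] (size 4), [q²p] (size 4), [p²q²] (size 3).
Class equation: 1 + 4 + 4 + 3 = 12 = |G|. So G has 4 conjugacy classes.

Answer: 4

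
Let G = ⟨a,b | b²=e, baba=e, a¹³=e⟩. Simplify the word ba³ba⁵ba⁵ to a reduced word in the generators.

Multiply left to right, reducing at each step:
  b · a³ = a¹⁰b
  (a¹⁰b) · b = a¹⁰
  (a¹⁰) · a⁵ = a²
  (a²) · b = a²b
  (a²b) · a⁵ = a¹⁰b

Answer: a¹⁰b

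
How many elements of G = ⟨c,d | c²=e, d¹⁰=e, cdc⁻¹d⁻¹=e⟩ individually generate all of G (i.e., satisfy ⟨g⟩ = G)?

⟨g⟩ = G would require ord(g) = |G| = 20, but the maximum element order in G is 10 < 20. So G is not cyclic and no single element generates it: the count is 0.

Answer: 0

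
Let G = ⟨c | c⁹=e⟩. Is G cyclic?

|G| = 9. The element c has order 9 (its powers give 9 distinct elements), so ⟨c⟩ = G and G is cyclic.

Answer: Yes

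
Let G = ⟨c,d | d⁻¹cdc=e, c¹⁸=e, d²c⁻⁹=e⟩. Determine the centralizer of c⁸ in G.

⟨c⁸⟩ ⊆ C_G(c⁸) since powers of c⁸ commute with c⁸; so |C_G(c⁸)| ≥ |⟨c⁸⟩| = 9.
By orbit–stabilizer, |C_G(c⁸)| = |G| / |conj. class of c⁸| = 36 / 2 = 18.
The 18 elements commuting with c⁸ are {e, c, c², c³, c⁴, c⁵, c⁶, c⁷, c⁸, c⁹, c¹⁰, c¹¹, c¹², c¹³, c¹⁴, c¹⁵, c¹⁶, c¹⁷}.

Answer: {e, c, c², c³, c⁴, c⁵, c⁶, c⁷, c⁸, c⁹, c¹⁰, c¹¹, c¹², c¹³, c¹⁴, c¹⁵, c¹⁶, c¹⁷}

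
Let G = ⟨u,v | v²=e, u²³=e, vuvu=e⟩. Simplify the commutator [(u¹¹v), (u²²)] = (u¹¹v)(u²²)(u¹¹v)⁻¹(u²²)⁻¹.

[(u¹¹v), (u²²)] = (u¹¹v)·(u²²)·(u¹¹v)⁻¹·(u²²)⁻¹.
  (u¹¹v) · (u²²) = u¹²v
  (u¹²v) · (u¹¹v) = u
  u · u = u²

Answer: u²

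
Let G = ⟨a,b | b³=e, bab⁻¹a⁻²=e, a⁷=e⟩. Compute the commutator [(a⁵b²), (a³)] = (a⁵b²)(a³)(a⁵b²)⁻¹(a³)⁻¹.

[(a⁵b²), (a³)] = (a⁵b²)·(a³)·(a⁵b²)⁻¹·(a³)⁻¹.
  (a⁵b²) · (a³) = a³b²
  (a³b²) · (a⁴b) = a⁵
  (a⁵) · (a⁴) = a²

Answer: a²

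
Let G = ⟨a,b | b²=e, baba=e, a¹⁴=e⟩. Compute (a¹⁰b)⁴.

Compute successive powers of (a¹⁰b), reducing at each step:
  (a¹⁰b)²: (a¹⁰b) · a¹⁰ = b;   b · b = e
  (a¹⁰b)³: e · a¹⁰ = a¹⁰;   (a¹⁰) · b = a¹⁰b
  (a¹⁰b)⁴: (a¹⁰b) · a¹⁰ = b;   b · b = e

Answer: e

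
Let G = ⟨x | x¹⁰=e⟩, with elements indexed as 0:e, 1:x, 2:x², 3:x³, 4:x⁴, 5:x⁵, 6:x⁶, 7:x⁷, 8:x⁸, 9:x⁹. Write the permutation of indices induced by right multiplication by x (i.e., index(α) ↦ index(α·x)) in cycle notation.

(0 1 2 3 4 5 6 7 8 9)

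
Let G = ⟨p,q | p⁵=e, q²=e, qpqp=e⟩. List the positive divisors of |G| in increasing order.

|G| = 10 = 2 · 5. By Lagrange's theorem the order of any subgroup divides 10; the divisors of 10 are 1, 2, 5, 10.

Answer: 1, 2, 5, 10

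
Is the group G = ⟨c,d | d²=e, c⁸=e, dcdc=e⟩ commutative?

c·d = cd but d·c = c⁷d, so c·d ≠ d·c and G is not abelian.

Answer: No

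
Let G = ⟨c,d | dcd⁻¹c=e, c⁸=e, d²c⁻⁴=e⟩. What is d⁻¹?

The order of d is 4 (smallest k with dᵏ = e), so d⁻¹ = d³ = d⁻¹.
Check: d · (d⁻¹) → d · d⁻¹ = e, giving e as required.

Answer: d⁻¹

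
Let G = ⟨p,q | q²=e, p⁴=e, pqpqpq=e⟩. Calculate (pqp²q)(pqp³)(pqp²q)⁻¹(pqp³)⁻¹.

[(pqp²q), (pqp³)] = (pqp²q)·(pqp³)·(pqp²q)⁻¹·(pqp³)⁻¹.
  (pqp²q) · (pqp³) = qp
  (qp) · (pqp²q) = p²qp²
  (p²qp²) · (pqp³) = p³q

Answer: p³q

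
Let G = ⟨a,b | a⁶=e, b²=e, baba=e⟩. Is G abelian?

a·b = ab but b·a = a⁵b, so a·b ≠ b·a and G is not abelian.

Answer: No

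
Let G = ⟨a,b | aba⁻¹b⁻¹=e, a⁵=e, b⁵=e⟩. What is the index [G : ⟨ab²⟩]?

First find ord(ab²) by computing successive powers:
  (ab²)¹ = ab², (ab²)² = a²b⁴, (ab²)³ = a³b, (ab²)⁴ = a⁴b³, (ab²)⁵ = e.
So |⟨ab²⟩| = ord(ab²) = 5. With |G| = 25, by Lagrange [G : ⟨ab²⟩] = 25/5 = 5.

Answer: 5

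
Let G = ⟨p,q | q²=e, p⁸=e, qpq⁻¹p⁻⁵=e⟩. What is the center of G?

An element z ∈ Z(G) iff z commutes with every generator.
For example p² is central: (p²)·p = p³ = p·(p²); (p²)·q = p²q = q·(p²).
Whereas p ∉ Z(G) since p·q = pq ≠ p⁵q = q·p.
Checking each of the 16 elements this way gives Z(G) = {e, p², p⁴, p⁶}, of order 4.

Answer: {e, p², p⁴, p⁶}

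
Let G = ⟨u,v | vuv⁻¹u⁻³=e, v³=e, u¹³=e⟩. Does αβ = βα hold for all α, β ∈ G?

u·v = uv but v·u = u³v, so u·v ≠ v·u and G is not abelian.

Answer: No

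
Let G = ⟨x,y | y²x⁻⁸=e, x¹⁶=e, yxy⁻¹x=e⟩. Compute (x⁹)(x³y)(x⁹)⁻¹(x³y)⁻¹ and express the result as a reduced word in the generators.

[(x⁹), (x³y)] = (x⁹)·(x³y)·(x⁹)⁻¹·(x³y)⁻¹.
  (x⁹) · (x³y) = x⁴y⁻¹
  (x⁴y⁻¹) · (x⁷) = x⁵y
  (x⁵y) · (x³y⁻¹) = x²

Answer: x²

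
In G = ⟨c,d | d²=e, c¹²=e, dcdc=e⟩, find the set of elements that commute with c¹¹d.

⟨c¹¹d⟩ ⊆ C_G(c¹¹d) since powers of c¹¹d commute with c¹¹d; so |C_G(c¹¹d)| ≥ |⟨c¹¹d⟩| = 2.
By orbit–stabilizer, |C_G(c¹¹d)| = |G| / |conj. class of c¹¹d| = 24 / 6 = 4.
The 4 elements commuting with c¹¹d are {e, c⁶, c¹¹d, c⁵d}.

Answer: {e, c⁶, c¹¹d, c⁵d}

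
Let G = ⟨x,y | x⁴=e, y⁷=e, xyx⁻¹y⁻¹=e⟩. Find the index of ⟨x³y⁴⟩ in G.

First find ord(x³y⁴) by computing successive powers:
  (x³y⁴)¹ = x³y⁴, (x³y⁴)² = x²y, (x³y⁴)³ = xy⁵, (x³y⁴)⁴ = y², (x³y⁴)⁵ = x³y⁶, (x³y⁴)⁶ = x²y³, (x³y⁴)⁷ = x, (x³y⁴)⁸ = y⁴, (x³y⁴)⁹ = x³y, (x³y⁴)¹⁰ = x²y⁵, (x³y⁴)¹¹ = xy², (x³y⁴)¹² = y⁶, (x³y⁴)¹³ = x³y³, (x³y⁴)¹⁴ = x², (x³y⁴)¹⁵ = xy⁴, (x³y⁴)¹⁶ = y, (x³y⁴)¹⁷ = x³y⁵, (x³y⁴)¹⁸ = x²y², (x³y⁴)¹⁹ = xy⁶, (x³y⁴)²⁰ = y³, (x³y⁴)²¹ = x³, (x³y⁴)²² = x²y⁴, (x³y⁴)²³ = xy, (x³y⁴)²⁴ = y⁵, (x³y⁴)²⁵ = x³y², (x³y⁴)²⁶ = x²y⁶, (x³y⁴)²⁷ = xy³, (x³y⁴)²⁸ = e.
So |⟨x³y⁴⟩| = ord(x³y⁴) = 28. With |G| = 28, by Lagrange [G : ⟨x³y⁴⟩] = 28/28 = 1.

Answer: 1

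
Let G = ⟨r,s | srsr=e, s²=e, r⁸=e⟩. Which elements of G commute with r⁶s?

⟨r⁶s⟩ ⊆ C_G(r⁶s) since powers of r⁶s commute with r⁶s; so |C_G(r⁶s)| ≥ |⟨r⁶s⟩| = 2.
By orbit–stabilizer, |C_G(r⁶s)| = |G| / |conj. class of r⁶s| = 16 / 4 = 4.
The 4 elements commuting with r⁶s are {e, r⁴, r²s, r⁶s}.

Answer: {e, r⁴, r²s, r⁶s}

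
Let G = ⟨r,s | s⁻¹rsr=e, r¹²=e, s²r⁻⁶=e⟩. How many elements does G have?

Enumerate words in the generators, reducing via the relations: the distinct elements are
  {e, r, s, rs, r², r³, r⁴, r⁵, r⁶, r⁷, r⁸, r⁹, r²s, r³s, r¹¹, r¹⁰, r⁴s, r⁵s, s⁻¹, rs⁻¹, r²s⁻¹, r³s⁻¹, r⁴s⁻¹, r⁵s⁻¹}.
No further products give new elements, so |G| = 24.

Answer: 24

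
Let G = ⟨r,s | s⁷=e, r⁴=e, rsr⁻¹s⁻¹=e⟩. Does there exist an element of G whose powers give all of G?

|G| = 28. The element rs has order 28 (its powers give 28 distinct elements), so ⟨rs⟩ = G and G is cyclic.

Answer: Yes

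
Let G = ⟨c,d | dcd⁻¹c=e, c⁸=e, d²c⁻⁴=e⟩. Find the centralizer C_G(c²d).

⟨c²d⟩ ⊆ C_G(c²d) since powers of c²d commute with c²d; so |C_G(c²d)| ≥ |⟨c²d⟩| = 4.
By orbit–stabilizer, |C_G(c²d)| = |G| / |conj. class of c²d| = 16 / 4 = 4.
The 4 elements commuting with c²d are {e, c⁴, c²d, c²d⁻¹}.

Answer: {e, c⁴, c²d, c²d⁻¹}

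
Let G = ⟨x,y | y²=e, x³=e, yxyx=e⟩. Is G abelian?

x·y = xy but y·x = x²y, so x·y ≠ y·x and G is not abelian.

Answer: No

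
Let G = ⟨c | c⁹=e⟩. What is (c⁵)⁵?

Compute successive powers of (c⁵), reducing at each step:
  (c⁵)²: (c⁵) · c⁵ = c
  (c⁵)³: c · c⁵ = c⁶
  (c⁵)⁴: (c⁶) · c⁵ = c²
  (c⁵)⁵: (c²) · c⁵ = c⁷

Answer: c⁷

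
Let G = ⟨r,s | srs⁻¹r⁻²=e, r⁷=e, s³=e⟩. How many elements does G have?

Enumerate words in the generators, reducing via the relations: the distinct elements are
  {e, r, s, rs, r², r³, r⁴, r⁵, r⁶, s², rs², r²s, r³s, r⁴s, r⁵s, r⁶s, r²s², r³s², r⁴s², r⁵s², r⁶s²}.
No further products give new elements, so |G| = 21.

Answer: 21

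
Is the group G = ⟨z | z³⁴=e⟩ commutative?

G has a single generator, so G is cyclic and hence abelian.

Answer: Yes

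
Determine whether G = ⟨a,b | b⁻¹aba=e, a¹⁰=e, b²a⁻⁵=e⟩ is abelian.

a·b = ab but b·a = a⁴b⁻¹, so a·b ≠ b·a and G is not abelian.

Answer: No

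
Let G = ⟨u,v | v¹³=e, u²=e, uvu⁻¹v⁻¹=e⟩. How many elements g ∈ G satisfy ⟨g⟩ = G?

G is cyclic of order 26. An element generates G iff its order is 26, and a cyclic group of order 26 has exactly φ(26) = 12 such elements.

Answer: 12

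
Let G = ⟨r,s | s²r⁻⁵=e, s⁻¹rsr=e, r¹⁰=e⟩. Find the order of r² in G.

Compute successive powers until reaching e:
  (r²)¹ = r², (r²)² = r⁴, (r²)³ = r⁶, (r²)⁴ = r⁸, (r²)⁵ = e.
The smallest positive k with (r²)ᵏ = e is 5.

Answer: 5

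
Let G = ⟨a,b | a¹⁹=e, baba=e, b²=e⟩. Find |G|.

Enumerate words in the generators, reducing via the relations: the distinct elements are
  {a, b, e, ab, a², a³, a⁴, a⁵, a⁶, a⁷, a⁸, a⁹, a²b, a³b, a¹², a¹³, a¹¹, a¹⁰, a¹⁴, a¹⁵, a¹⁶, a¹⁷, a¹⁸, a⁴b, a⁵b, a⁶b, a⁷b, a⁸b, a⁹b, a¹²b, a¹³b, a¹¹b, a¹⁰b, a¹⁴b, a¹⁵b, a¹⁶b, a¹⁷b, a¹⁸b}.
No further products give new elements, so |G| = 38.

Answer: 38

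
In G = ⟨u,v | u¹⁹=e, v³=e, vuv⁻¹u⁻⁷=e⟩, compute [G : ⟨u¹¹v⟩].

First find ord(u¹¹v) by computing successive powers:
  (u¹¹v)¹ = u¹¹v, (u¹¹v)² = u¹²v², (u¹¹v)³ = e.
So |⟨u¹¹v⟩| = ord(u¹¹v) = 3. With |G| = 57, by Lagrange [G : ⟨u¹¹v⟩] = 57/3 = 19.

Answer: 19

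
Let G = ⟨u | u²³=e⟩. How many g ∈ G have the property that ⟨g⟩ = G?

G is cyclic of order 23. An element generates G iff its order is 23, and a cyclic group of order 23 has exactly φ(23) = 22 such elements.

Answer: 22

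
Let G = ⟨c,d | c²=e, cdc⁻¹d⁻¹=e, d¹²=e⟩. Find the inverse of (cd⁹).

The order of (cd⁹) is 4 (smallest k with (cd⁹)ᵏ = e), so (cd⁹)⁻¹ = (cd⁹)³ = cd³.
Check: (cd⁹) · (cd³) → (cd⁹) · c = d⁹;   (d⁹) · d³ = e, giving e as required.

Answer: cd³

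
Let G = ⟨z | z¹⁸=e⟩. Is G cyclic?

|G| = 18. The element z has order 18 (its powers give 18 distinct elements), so ⟨z⟩ = G and G is cyclic.

Answer: Yes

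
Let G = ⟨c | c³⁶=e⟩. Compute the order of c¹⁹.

Compute successive powers until reaching e:
  (c¹⁹)¹ = c¹⁹, (c¹⁹)² = c², (c¹⁹)³ = c²¹, (c¹⁹)⁴ = c⁴, (c¹⁹)⁵ = c²³, (c¹⁹)⁶ = c⁶, (c¹⁹)⁷ = c²⁵, (c¹⁹)⁸ = c⁸, (c¹⁹)⁹ = c²⁷, (c¹⁹)¹⁰ = c¹⁰, (c¹⁹)¹¹ = c²⁹, (c¹⁹)¹² = c¹², (c¹⁹)¹³ = c³¹, (c¹⁹)¹⁴ = c¹⁴, (c¹⁹)¹⁵ = c³³, (c¹⁹)¹⁶ = c¹⁶, (c¹⁹)¹⁷ = c³⁵, (c¹⁹)¹⁸ = c¹⁸, (c¹⁹)¹⁹ = c, (c¹⁹)²⁰ = c²⁰, (c¹⁹)²¹ = c³, (c¹⁹)²² = c²², (c¹⁹)²³ = c⁵, (c¹⁹)²⁴ = c²⁴, (c¹⁹)²⁵ = c⁷, (c¹⁹)²⁶ = c²⁶, (c¹⁹)²⁷ = c⁹, (c¹⁹)²⁸ = c²⁸, (c¹⁹)²⁹ = c¹¹, (c¹⁹)³⁰ = c³⁰, (c¹⁹)³¹ = c¹³, (c¹⁹)³² = c³², (c¹⁹)³³ = c¹⁵, (c¹⁹)³⁴ = c³⁴, (c¹⁹)³⁵ = c¹⁷, (c¹⁹)³⁶ = e.
The smallest positive k with (c¹⁹)ᵏ = e is 36.

Answer: 36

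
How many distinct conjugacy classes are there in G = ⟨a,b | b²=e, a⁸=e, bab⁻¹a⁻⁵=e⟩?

The conjugacy classes (representative and size) are:
  [e] (size 1), [a⁵] (size 2), [a²] (size 1), [a⁷] (size 2), [a⁴] (size 1), [a⁶] (size 1), [b] (size 2), [a⁵b] (size 2), [a²b] (size 2), [a³b] (size 2).
Class equation: 1 + 2 + 1 + 2 + 1 + 1 + 2 + 2 + 2 + 2 = 16 = |G|. So G has 10 conjugacy classes.

Answer: 10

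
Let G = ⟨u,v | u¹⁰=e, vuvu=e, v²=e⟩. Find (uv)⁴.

Compute successive powers of (uv), reducing at each step:
  (uv)²: (uv) · u = v;   v · v = e
  (uv)³: e · u = u;   u · v = uv
  (uv)⁴: (uv) · u = v;   v · v = e

Answer: e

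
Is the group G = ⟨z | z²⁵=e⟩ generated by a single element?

|G| = 25. The element z has order 25 (its powers give 25 distinct elements), so ⟨z⟩ = G and G is cyclic.

Answer: Yes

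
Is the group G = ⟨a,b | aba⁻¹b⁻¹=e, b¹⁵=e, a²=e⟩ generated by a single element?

|G| = 30. The element ab has order 30 (its powers give 30 distinct elements), so ⟨ab⟩ = G and G is cyclic.

Answer: Yes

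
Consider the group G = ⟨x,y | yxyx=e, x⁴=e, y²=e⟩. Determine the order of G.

Enumerate words in the generators, reducing via the relations: the distinct elements are
  {e, x, y, xy, x², x³, x²y, x³y}.
No further products give new elements, so |G| = 8.

Answer: 8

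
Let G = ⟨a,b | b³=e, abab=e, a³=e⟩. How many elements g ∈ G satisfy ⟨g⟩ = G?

⟨g⟩ = G would require ord(g) = |G| = 12, but the maximum element order in G is 3 < 12. So G is not cyclic and no single element generates it: the count is 0.

Answer: 0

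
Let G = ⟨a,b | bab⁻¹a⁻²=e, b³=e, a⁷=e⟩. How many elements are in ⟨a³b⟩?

|⟨a³b⟩| equals the order of a³b. Compute successive powers until reaching e:
  (a³b)¹ = a³b, (a³b)² = a²b², (a³b)³ = e.
The smallest positive k with (a³b)ᵏ = e is 3, so |⟨a³b⟩| = 3.

Answer: 3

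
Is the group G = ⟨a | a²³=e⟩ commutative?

G has a single generator, so G is cyclic and hence abelian.

Answer: Yes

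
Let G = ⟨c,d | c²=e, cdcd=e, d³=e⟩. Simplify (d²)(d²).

Compute (d²) · (d²) by multiplying left to right and reducing via the relations at each step:
  (d²) · d² = d

Answer: d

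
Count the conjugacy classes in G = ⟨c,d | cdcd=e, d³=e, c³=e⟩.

The conjugacy classes (representative and size) are:
  [e] (size 1), [dc²] (size 4), [d²c] (size 4), [c²d²] (size 3).
Class equation: 1 + 4 + 4 + 3 = 12 = |G|. So G has 4 conjugacy classes.

Answer: 4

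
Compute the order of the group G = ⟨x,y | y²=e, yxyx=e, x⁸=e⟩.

Enumerate words in the generators, reducing via the relations: the distinct elements are
  {e, x, y, xy, x², x³, x⁴, x⁵, x⁶, x⁷, x²y, x³y, x⁴y, x⁵y, x⁶y, x⁷y}.
No further products give new elements, so |G| = 16.

Answer: 16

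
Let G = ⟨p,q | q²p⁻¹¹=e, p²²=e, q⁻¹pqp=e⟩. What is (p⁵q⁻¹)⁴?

Compute successive powers of (p⁵q⁻¹), reducing at each step:
  (p⁵q⁻¹)²: (p⁵q⁻¹) · p⁵ = q⁻¹;   (q⁻¹) · q⁻¹ = p¹¹
  (p⁵q⁻¹)³: (p¹¹) · p⁵ = p¹⁶;   (p¹⁶) · q⁻¹ = p⁵q
  (p⁵q⁻¹)⁴: (p⁵q) · p⁵ = q;   q · q⁻¹ = e

Answer: e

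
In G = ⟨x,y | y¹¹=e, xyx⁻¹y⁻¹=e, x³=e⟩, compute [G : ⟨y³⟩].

First find ord(y³) by computing successive powers:
  (y³)¹ = y³, (y³)² = y⁶, (y³)³ = y⁹, (y³)⁴ = y, (y³)⁵ = y⁴, (y³)⁶ = y⁷, (y³)⁷ = y¹⁰, (y³)⁸ = y², (y³)⁹ = y⁵, (y³)¹⁰ = y⁸, (y³)¹¹ = e.
So |⟨y³⟩| = ord(y³) = 11. With |G| = 33, by Lagrange [G : ⟨y³⟩] = 33/11 = 3.

Answer: 3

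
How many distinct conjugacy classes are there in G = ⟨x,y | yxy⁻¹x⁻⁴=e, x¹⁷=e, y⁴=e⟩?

The conjugacy classes (representative and size) are:
  [e] (size 1), [x⁴] (size 4), [x²] (size 4), [x⁵] (size 4), [x¹¹] (size 4), [x⁷y] (size 17), [x³y²] (size 17), [x⁹y³] (size 17).
Class equation: 1 + 4 + 4 + 4 + 4 + 17 + 17 + 17 = 68 = |G|. So G has 8 conjugacy classes.

Answer: 8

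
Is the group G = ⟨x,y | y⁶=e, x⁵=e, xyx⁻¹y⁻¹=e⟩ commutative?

Each pair of generators commutes: x·y = xy = y·x. Since the generators pairwise commute, every element of G commutes with every other, so G is abelian.

Answer: Yes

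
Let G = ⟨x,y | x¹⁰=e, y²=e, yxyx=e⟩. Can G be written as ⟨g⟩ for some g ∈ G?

Every cyclic group is abelian. But x·y = xy while y·x = x⁹y, so x·y ≠ y·x and G is not abelian. Hence G is not cyclic.

Answer: No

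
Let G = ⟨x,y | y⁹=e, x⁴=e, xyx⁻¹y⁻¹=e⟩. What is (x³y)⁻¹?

The order of (x³y) is 36 (smallest k with (x³y)ᵏ = e), so (x³y)⁻¹ = (x³y)³⁵ = xy⁸.
Check: (x³y) · (xy⁸) → (x³y) · x = y;   y · y⁸ = e, giving e as required.

Answer: xy⁸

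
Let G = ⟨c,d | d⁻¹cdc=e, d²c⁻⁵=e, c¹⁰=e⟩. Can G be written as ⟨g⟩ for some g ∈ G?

Every cyclic group is abelian. But c·d = cd while d·c = c⁴d⁻¹, so c·d ≠ d·c and G is not abelian. Hence G is not cyclic.

Answer: No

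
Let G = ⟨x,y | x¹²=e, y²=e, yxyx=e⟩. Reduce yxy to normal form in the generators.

Multiply left to right, reducing at each step:
  y · x = x¹¹y
  (x¹¹y) · y = x¹¹

Answer: x¹¹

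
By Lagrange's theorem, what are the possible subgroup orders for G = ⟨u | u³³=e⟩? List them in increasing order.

|G| = 33 = 3 · 11. By Lagrange's theorem the order of any subgroup divides 33; the divisors of 33 are 1, 3, 11, 33.

Answer: 1, 3, 11, 33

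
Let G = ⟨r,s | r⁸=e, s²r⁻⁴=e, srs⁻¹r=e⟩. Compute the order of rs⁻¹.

Compute successive powers until reaching e:
  (rs⁻¹)¹ = rs⁻¹, (rs⁻¹)² = r⁴, (rs⁻¹)³ = rs, (rs⁻¹)⁴ = e.
The smallest positive k with (rs⁻¹)ᵏ = e is 4.

Answer: 4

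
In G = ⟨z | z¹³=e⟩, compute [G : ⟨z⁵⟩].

First find ord(z⁵) by computing successive powers:
  (z⁵)¹ = z⁵, (z⁵)² = z¹⁰, (z⁵)³ = z², (z⁵)⁴ = z⁷, (z⁵)⁵ = z¹², (z⁵)⁶ = z⁴, (z⁵)⁷ = z⁹, (z⁵)⁸ = z, (z⁵)⁹ = z⁶, (z⁵)¹⁰ = z¹¹, (z⁵)¹¹ = z³, (z⁵)¹² = z⁸, (z⁵)¹³ = e.
So |⟨z⁵⟩| = ord(z⁵) = 13. With |G| = 13, by Lagrange [G : ⟨z⁵⟩] = 13/13 = 1.

Answer: 1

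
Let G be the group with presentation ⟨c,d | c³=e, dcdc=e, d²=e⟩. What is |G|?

Enumerate words in the generators, reducing via the relations: the distinct elements are
  {c, d, e, cd, c², c²d}.
No further products give new elements, so |G| = 6.

Answer: 6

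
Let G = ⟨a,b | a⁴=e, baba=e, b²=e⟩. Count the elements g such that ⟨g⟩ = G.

⟨g⟩ = G would require ord(g) = |G| = 8, but the maximum element order in G is 4 < 8. So G is not cyclic and no single element generates it: the count is 0.

Answer: 0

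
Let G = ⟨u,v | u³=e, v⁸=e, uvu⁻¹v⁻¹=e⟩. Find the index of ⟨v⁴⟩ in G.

First find ord(v⁴) by computing successive powers:
  (v⁴)¹ = v⁴, (v⁴)² = e.
So |⟨v⁴⟩| = ord(v⁴) = 2. With |G| = 24, by Lagrange [G : ⟨v⁴⟩] = 24/2 = 12.

Answer: 12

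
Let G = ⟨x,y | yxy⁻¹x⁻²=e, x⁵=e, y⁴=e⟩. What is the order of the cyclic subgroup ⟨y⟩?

|⟨y⟩| equals the order of y. Compute successive powers until reaching e:
  y¹ = y, y² = y², y³ = y³, y⁴ = e.
The smallest positive k with yᵏ = e is 4, so |⟨y⟩| = 4.

Answer: 4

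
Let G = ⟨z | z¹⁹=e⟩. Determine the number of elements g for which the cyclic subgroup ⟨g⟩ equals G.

G is cyclic of order 19. An element generates G iff its order is 19, and a cyclic group of order 19 has exactly φ(19) = 18 such elements.

Answer: 18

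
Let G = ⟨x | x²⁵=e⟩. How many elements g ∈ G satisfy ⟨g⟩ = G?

G is cyclic of order 25. An element generates G iff its order is 25, and a cyclic group of order 25 has exactly φ(25) = 20 such elements.

Answer: 20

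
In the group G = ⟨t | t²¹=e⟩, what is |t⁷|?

Compute successive powers until reaching e:
  (t⁷)¹ = t⁷, (t⁷)² = t¹⁴, (t⁷)³ = e.
The smallest positive k with (t⁷)ᵏ = e is 3.

Answer: 3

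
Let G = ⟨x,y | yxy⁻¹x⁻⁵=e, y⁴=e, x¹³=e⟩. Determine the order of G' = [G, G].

G' = [G, G] is generated by all commutators. The generator-pair commutators are: [x, y] = x⁹.
The subgroup they normally generate is {e, x, x², x³, x⁴, x⁵, x⁶, x⁷, x⁸, x⁹, x¹⁰, x¹¹, x¹²}, of order 13.
Check: |G/G'| = 52/13 = 4 is the order of the abelianisation.

Answer: 13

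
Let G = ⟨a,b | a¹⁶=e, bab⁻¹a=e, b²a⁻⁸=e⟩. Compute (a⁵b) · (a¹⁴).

Compute (a⁵b) · (a¹⁴) by multiplying left to right and reducing via the relations at each step:
  (a⁵b) · a¹⁴ = a⁷b

Answer: a⁷b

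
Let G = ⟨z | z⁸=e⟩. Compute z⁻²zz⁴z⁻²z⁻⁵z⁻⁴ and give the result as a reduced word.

Multiply left to right, reducing at each step:
  (z⁶) · z = z⁷
  (z⁷) · z⁴ = z³
  (z³) · z⁻² = z
  z · z⁻⁵ = z⁴
  (z⁴) · z⁻⁴ = e

Answer: e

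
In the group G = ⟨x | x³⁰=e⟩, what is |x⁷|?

Compute successive powers until reaching e:
  (x⁷)¹ = x⁷, (x⁷)² = x¹⁴, (x⁷)³ = x²¹, (x⁷)⁴ = x²⁸, (x⁷)⁵ = x⁵, (x⁷)⁶ = x¹², (x⁷)⁷ = x¹⁹, (x⁷)⁸ = x²⁶, (x⁷)⁹ = x³, (x⁷)¹⁰ = x¹⁰, (x⁷)¹¹ = x¹⁷, (x⁷)¹² = x²⁴, (x⁷)¹³ = x, (x⁷)¹⁴ = x⁸, (x⁷)¹⁵ = x¹⁵, (x⁷)¹⁶ = x²², (x⁷)¹⁷ = x²⁹, (x⁷)¹⁸ = x⁶, (x⁷)¹⁹ = x¹³, (x⁷)²⁰ = x²⁰, (x⁷)²¹ = x²⁷, (x⁷)²² = x⁴, (x⁷)²³ = x¹¹, (x⁷)²⁴ = x¹⁸, (x⁷)²⁵ = x²⁵, (x⁷)²⁶ = x², (x⁷)²⁷ = x⁹, (x⁷)²⁸ = x¹⁶, (x⁷)²⁹ = x²³, (x⁷)³⁰ = e.
The smallest positive k with (x⁷)ᵏ = e is 30.

Answer: 30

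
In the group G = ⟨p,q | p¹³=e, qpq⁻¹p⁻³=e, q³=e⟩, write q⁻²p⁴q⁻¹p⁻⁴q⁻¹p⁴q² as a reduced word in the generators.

Multiply left to right, reducing at each step:
  q · p⁴ = p¹²q
  (p¹²q) · q⁻¹ = p¹²
  (p¹²) · p⁻⁴ = p⁸
  (p⁸) · q⁻¹ = p⁸q²
  (p⁸q²) · p⁴ = p⁵q²
  (p⁵q²) · q² = p⁵q

Answer: p⁵q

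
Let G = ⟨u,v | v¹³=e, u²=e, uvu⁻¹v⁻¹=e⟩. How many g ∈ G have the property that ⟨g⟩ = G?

G is cyclic of order 26. An element generates G iff its order is 26, and a cyclic group of order 26 has exactly φ(26) = 12 such elements.

Answer: 12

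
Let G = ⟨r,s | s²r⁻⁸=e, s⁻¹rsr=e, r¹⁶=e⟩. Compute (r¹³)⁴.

Compute successive powers of (r¹³), reducing at each step:
  (r¹³)²: (r¹³) · r¹³ = r¹⁰
  (r¹³)³: (r¹⁰) · r¹³ = r⁷
  (r¹³)⁴: (r⁷) · r¹³ = r⁴

Answer: r⁴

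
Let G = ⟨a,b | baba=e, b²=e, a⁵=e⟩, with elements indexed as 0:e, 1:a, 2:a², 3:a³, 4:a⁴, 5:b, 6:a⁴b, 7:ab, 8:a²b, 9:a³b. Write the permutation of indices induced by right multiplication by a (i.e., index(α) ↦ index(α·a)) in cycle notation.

(0 1 2 3 4)(5 6 9 8 7)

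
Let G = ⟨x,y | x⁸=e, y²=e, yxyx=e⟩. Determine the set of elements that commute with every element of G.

An element z ∈ Z(G) iff z commutes with every generator.
For example x⁴ is central: (x⁴)·x = x⁵ = x·(x⁴); (x⁴)·y = x⁴y = y·(x⁴).
Whereas x ∉ Z(G) since x·y = xy ≠ x⁷y = y·x.
Checking each of the 16 elements this way gives Z(G) = {e, x⁴}, of order 2.

Answer: {e, x⁴}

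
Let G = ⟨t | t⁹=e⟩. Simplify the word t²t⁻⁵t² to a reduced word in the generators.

Multiply left to right, reducing at each step:
  (t²) · t⁻⁵ = t⁶
  (t⁶) · t² = t⁸

Answer: t⁸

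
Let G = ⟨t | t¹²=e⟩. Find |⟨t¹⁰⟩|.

|⟨t¹⁰⟩| equals the order of t¹⁰. Compute successive powers until reaching e:
  (t¹⁰)¹ = t¹⁰, (t¹⁰)² = t⁸, (t¹⁰)³ = t⁶, (t¹⁰)⁴ = t⁴, (t¹⁰)⁵ = t², (t¹⁰)⁶ = e.
The smallest positive k with (t¹⁰)ᵏ = e is 6, so |⟨t¹⁰⟩| = 6.

Answer: 6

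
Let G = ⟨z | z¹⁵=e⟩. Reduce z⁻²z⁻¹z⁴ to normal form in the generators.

Multiply left to right, reducing at each step:
  (z¹³) · z⁻¹ = z¹²
  (z¹²) · z⁴ = z

Answer: z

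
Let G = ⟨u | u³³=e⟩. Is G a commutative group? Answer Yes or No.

G has a single generator, so G is cyclic and hence abelian.

Answer: Yes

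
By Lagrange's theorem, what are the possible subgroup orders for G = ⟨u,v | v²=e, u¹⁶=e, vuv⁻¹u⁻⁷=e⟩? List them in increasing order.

|G| = 32 = 2⁵. By Lagrange's theorem the order of any subgroup divides 32; the divisors of 32 are 1, 2, 4, 8, 16, 32.

Answer: 1, 2, 4, 8, 16, 32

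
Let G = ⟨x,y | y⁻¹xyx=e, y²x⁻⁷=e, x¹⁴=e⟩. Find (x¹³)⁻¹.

The order of (x¹³) is 14 (smallest k with (x¹³)ᵏ = e), so (x¹³)⁻¹ = (x¹³)¹³ = x.
Check: (x¹³) · x → (x¹³) · x = e, giving e as required.

Answer: x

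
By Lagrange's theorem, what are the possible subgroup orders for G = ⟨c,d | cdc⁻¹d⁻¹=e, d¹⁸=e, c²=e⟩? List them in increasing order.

|G| = 36 = 2² · 3². By Lagrange's theorem the order of any subgroup divides 36; the divisors of 36 are 1, 2, 3, 4, 6, 9, 12, 18, 36.

Answer: 1, 2, 3, 4, 6, 9, 12, 18, 36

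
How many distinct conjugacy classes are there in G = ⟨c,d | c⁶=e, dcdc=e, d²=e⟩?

The conjugacy classes (representative and size) are:
  [e] (size 1), [c⁵] (size 2), [c⁴] (size 2), [c³] (size 1), [d] (size 3), [c³d] (size 3).
Class equation: 1 + 2 + 2 + 1 + 3 + 3 = 12 = |G|. So G has 6 conjugacy classes.

Answer: 6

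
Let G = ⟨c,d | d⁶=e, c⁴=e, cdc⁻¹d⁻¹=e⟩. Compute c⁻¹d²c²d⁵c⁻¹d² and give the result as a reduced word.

Multiply left to right, reducing at each step:
  (c³) · d² = c³d²
  (c³d²) · c² = cd²
  (cd²) · d⁵ = cd
  (cd) · c⁻¹ = d
  d · d² = d³

Answer: d³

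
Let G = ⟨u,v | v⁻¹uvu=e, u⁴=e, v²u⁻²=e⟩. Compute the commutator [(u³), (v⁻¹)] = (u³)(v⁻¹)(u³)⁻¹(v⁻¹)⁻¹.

[(u³), (v⁻¹)] = (u³)·(v⁻¹)·(u³)⁻¹·(v⁻¹)⁻¹.
  (u³) · (v⁻¹) = uv
  (uv) · u = v
  v · v = u²

Answer: u²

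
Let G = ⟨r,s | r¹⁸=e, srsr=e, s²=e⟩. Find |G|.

Enumerate words in the generators, reducing via the relations: the distinct elements are
  {e, r, s, rs, r², r³, r⁴, r⁵, r⁶, r⁷, r⁸, r⁹, r²s, r³s, r¹², r¹³, r¹¹, r¹⁰, r¹⁴, r¹⁵, r¹⁶, r¹⁷, r⁴s, r⁵s, r⁶s, r⁷s, r⁸s, r⁹s, r¹²s, r¹³s, r¹¹s, r¹⁰s, r¹⁴s, r¹⁵s, r¹⁶s, r¹⁷s}.
No further products give new elements, so |G| = 36.

Answer: 36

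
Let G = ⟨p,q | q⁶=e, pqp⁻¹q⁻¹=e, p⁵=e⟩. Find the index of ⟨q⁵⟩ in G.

First find ord(q⁵) by computing successive powers:
  (q⁵)¹ = q⁵, (q⁵)² = q⁴, (q⁵)³ = q³, (q⁵)⁴ = q², (q⁵)⁵ = q, (q⁵)⁶ = e.
So |⟨q⁵⟩| = ord(q⁵) = 6. With |G| = 30, by Lagrange [G : ⟨q⁵⟩] = 30/6 = 5.

Answer: 5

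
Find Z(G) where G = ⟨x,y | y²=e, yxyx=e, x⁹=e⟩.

An element z ∈ Z(G) iff z commutes with every generator.
For example e is central: e·x = x = x·e; e·y = y = y·e.
Whereas x ∉ Z(G) since x·y = xy ≠ x⁸y = y·x.
Checking each of the 18 elements this way gives Z(G) = {e}, of order 1.

Answer: {e}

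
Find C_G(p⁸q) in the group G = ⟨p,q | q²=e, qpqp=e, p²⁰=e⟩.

⟨p⁸q⟩ ⊆ C_G(p⁸q) since powers of p⁸q commute with p⁸q; so |C_G(p⁸q)| ≥ |⟨p⁸q⟩| = 2.
By orbit–stabilizer, |C_G(p⁸q)| = |G| / |conj. class of p⁸q| = 40 / 10 = 4.
The 4 elements commuting with p⁸q are {e, p¹⁰, p⁸q, p¹⁸q}.

Answer: {e, p¹⁰, p⁸q, p¹⁸q}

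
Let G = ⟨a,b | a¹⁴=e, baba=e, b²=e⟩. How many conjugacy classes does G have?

The conjugacy classes (representative and size) are:
  [e] (size 1), [a¹³] (size 2), [a²] (size 2), [a³] (size 2), [a¹⁰] (size 2), [a⁵] (size 2), [a⁸] (size 2), [a⁷] (size 1), [a⁶b] (size 7), [a⁹b] (size 7).
Class equation: 1 + 2 + 2 + 2 + 2 + 2 + 2 + 1 + 7 + 7 = 28 = |G|. So G has 10 conjugacy classes.

Answer: 10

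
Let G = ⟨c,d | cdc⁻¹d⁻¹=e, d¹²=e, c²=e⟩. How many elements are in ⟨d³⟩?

|⟨d³⟩| equals the order of d³. Compute successive powers until reaching e:
  (d³)¹ = d³, (d³)² = d⁶, (d³)³ = d⁹, (d³)⁴ = e.
The smallest positive k with (d³)ᵏ = e is 4, so |⟨d³⟩| = 4.

Answer: 4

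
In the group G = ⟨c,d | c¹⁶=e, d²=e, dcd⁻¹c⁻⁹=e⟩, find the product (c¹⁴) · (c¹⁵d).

Compute (c¹⁴) · (c¹⁵d) by multiplying left to right and reducing via the relations at each step:
  (c¹⁴) · c¹⁵ = c¹³
  (c¹³) · d = c¹³d

Answer: c¹³d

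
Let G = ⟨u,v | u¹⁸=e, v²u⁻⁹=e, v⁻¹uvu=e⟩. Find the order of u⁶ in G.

Compute successive powers until reaching e:
  (u⁶)¹ = u⁶, (u⁶)² = u¹², (u⁶)³ = e.
The smallest positive k with (u⁶)ᵏ = e is 3.

Answer: 3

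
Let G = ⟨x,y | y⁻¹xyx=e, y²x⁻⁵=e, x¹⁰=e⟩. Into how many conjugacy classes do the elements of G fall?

The conjugacy classes (representative and size) are:
  [e] (size 1), [x] (size 2), [x⁸] (size 2), [x⁷] (size 2), [x⁴] (size 2), [x⁵] (size 1), [x⁴y] (size 5), [x²y⁻¹] (size 5).
Class equation: 1 + 2 + 2 + 2 + 2 + 1 + 5 + 5 = 20 = |G|. So G has 8 conjugacy classes.

Answer: 8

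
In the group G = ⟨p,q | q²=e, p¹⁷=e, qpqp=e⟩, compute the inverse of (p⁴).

The order of (p⁴) is 17 (smallest k with (p⁴)ᵏ = e), so (p⁴)⁻¹ = (p⁴)¹⁶ = p¹³.
Check: (p⁴) · (p¹³) → (p⁴) · p¹³ = e, giving e as required.

Answer: p¹³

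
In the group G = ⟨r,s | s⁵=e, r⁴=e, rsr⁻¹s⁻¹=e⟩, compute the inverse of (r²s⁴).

The order of (r²s⁴) is 10 (smallest k with (r²s⁴)ᵏ = e), so (r²s⁴)⁻¹ = (r²s⁴)⁹ = r²s.
Check: (r²s⁴) · (r²s) → (r²s⁴) · r² = s⁴;   (s⁴) · s = e, giving e as required.

Answer: r²s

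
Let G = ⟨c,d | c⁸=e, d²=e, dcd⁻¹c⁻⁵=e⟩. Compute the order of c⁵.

Compute successive powers until reaching e:
  (c⁵)¹ = c⁵, (c⁵)² = c², (c⁵)³ = c⁷, (c⁵)⁴ = c⁴, (c⁵)⁵ = c, (c⁵)⁶ = c⁶, (c⁵)⁷ = c³, (c⁵)⁸ = e.
The smallest positive k with (c⁵)ᵏ = e is 8.

Answer: 8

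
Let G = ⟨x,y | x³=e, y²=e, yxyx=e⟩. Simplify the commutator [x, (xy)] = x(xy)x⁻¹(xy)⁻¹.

[x, (xy)] = x·(xy)·x⁻¹·(xy)⁻¹.
  x · (xy) = x²y
  (x²y) · (x²) = y
  y · (xy) = x²

Answer: x²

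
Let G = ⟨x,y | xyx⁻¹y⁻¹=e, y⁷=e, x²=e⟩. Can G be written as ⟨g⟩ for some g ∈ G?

|G| = 14. The element xy has order 14 (its powers give 14 distinct elements), so ⟨xy⟩ = G and G is cyclic.

Answer: Yes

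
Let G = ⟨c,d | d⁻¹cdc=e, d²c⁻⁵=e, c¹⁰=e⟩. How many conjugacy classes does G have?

The conjugacy classes (representative and size) are:
  [e] (size 1), [c] (size 2), [c⁸] (size 2), [c⁷] (size 2), [c⁴] (size 2), [c⁵] (size 1), [c⁴d] (size 5), [c²d⁻¹] (size 5).
Class equation: 1 + 2 + 2 + 2 + 2 + 1 + 5 + 5 = 20 = |G|. So G has 8 conjugacy classes.

Answer: 8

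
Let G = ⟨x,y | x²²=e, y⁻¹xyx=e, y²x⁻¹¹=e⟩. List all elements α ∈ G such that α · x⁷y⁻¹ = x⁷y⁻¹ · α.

⟨x⁷y⁻¹⟩ ⊆ C_G(x⁷y⁻¹) since powers of x⁷y⁻¹ commute with x⁷y⁻¹; so |C_G(x⁷y⁻¹)| ≥ |⟨x⁷y⁻¹⟩| = 4.
By orbit–stabilizer, |C_G(x⁷y⁻¹)| = |G| / |conj. class of x⁷y⁻¹| = 44 / 11 = 4.
The 4 elements commuting with x⁷y⁻¹ are {e, x¹¹, x⁷y, x⁷y⁻¹}.

Answer: {e, x¹¹, x⁷y, x⁷y⁻¹}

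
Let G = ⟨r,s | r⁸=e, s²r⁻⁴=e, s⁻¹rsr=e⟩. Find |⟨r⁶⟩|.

|⟨r⁶⟩| equals the order of r⁶. Compute successive powers until reaching e:
  (r⁶)¹ = r⁶, (r⁶)² = r⁴, (r⁶)³ = r², (r⁶)⁴ = e.
The smallest positive k with (r⁶)ᵏ = e is 4, so |⟨r⁶⟩| = 4.

Answer: 4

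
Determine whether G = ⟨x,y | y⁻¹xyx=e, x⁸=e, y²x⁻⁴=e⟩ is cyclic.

Every cyclic group is abelian. But x·y = xy while y·x = x³y⁻¹, so x·y ≠ y·x and G is not abelian. Hence G is not cyclic.

Answer: No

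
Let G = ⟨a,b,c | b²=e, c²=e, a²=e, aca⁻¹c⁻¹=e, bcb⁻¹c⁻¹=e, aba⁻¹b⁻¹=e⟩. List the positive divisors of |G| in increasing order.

|G| = 8 = 2³. By Lagrange's theorem the order of any subgroup divides 8; the divisors of 8 are 1, 2, 4, 8.

Answer: 1, 2, 4, 8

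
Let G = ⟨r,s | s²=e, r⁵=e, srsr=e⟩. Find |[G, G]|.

G' = [G, G] is generated by all commutators. The generator-pair commutators are: [r, s] = r².
The subgroup they normally generate is {e, r, r², r³, r⁴}, of order 5.
Check: |G/G'| = 10/5 = 2 is the order of the abelianisation.

Answer: 5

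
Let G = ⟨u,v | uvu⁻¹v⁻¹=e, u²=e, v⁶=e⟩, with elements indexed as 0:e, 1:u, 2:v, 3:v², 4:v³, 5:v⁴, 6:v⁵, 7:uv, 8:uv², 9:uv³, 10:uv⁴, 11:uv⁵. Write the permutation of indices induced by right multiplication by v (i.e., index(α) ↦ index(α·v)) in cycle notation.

(0 2 3 4 5 6)(1 7 8 9 10 11)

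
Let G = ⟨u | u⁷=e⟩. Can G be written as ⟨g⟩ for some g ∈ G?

|G| = 7. The element u has order 7 (its powers give 7 distinct elements), so ⟨u⟩ = G and G is cyclic.

Answer: Yes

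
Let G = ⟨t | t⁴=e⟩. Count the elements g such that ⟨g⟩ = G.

G is cyclic of order 4. An element generates G iff its order is 4, and a cyclic group of order 4 has exactly φ(4) = 2 such elements.

Answer: 2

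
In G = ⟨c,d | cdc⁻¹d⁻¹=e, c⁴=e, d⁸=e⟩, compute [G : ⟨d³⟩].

First find ord(d³) by computing successive powers:
  (d³)¹ = d³, (d³)² = d⁶, (d³)³ = d, (d³)⁴ = d⁴, (d³)⁵ = d⁷, (d³)⁶ = d², (d³)⁷ = d⁵, (d³)⁸ = e.
So |⟨d³⟩| = ord(d³) = 8. With |G| = 32, by Lagrange [G : ⟨d³⟩] = 32/8 = 4.

Answer: 4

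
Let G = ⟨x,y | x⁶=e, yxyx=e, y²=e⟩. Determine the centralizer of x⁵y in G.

⟨x⁵y⟩ ⊆ C_G(x⁵y) since powers of x⁵y commute with x⁵y; so |C_G(x⁵y)| ≥ |⟨x⁵y⟩| = 2.
By orbit–stabilizer, |C_G(x⁵y)| = |G| / |conj. class of x⁵y| = 12 / 3 = 4.
The 4 elements commuting with x⁵y are {e, x³, x⁵y, x²y}.

Answer: {e, x³, x⁵y, x²y}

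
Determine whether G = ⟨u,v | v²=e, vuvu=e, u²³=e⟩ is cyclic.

Every cyclic group is abelian. But u·v = uv while v·u = u²²v, so u·v ≠ v·u and G is not abelian. Hence G is not cyclic.

Answer: No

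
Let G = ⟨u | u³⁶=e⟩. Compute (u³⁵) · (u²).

Compute (u³⁵) · (u²) by multiplying left to right and reducing via the relations at each step:
  (u³⁵) · u² = u

Answer: u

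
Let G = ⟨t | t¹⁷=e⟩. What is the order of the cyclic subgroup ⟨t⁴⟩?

|⟨t⁴⟩| equals the order of t⁴. Compute successive powers until reaching e:
  (t⁴)¹ = t⁴, (t⁴)² = t⁸, (t⁴)³ = t¹², (t⁴)⁴ = t¹⁶, (t⁴)⁵ = t³, (t⁴)⁶ = t⁷, (t⁴)⁷ = t¹¹, (t⁴)⁸ = t¹⁵, (t⁴)⁹ = t², (t⁴)¹⁰ = t⁶, (t⁴)¹¹ = t¹⁰, (t⁴)¹² = t¹⁴, (t⁴)¹³ = t, (t⁴)¹⁴ = t⁵, (t⁴)¹⁵ = t⁹, (t⁴)¹⁶ = t¹³, (t⁴)¹⁷ = e.
The smallest positive k with (t⁴)ᵏ = e is 17, so |⟨t⁴⟩| = 17.

Answer: 17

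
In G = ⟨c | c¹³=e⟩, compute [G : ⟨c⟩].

First find ord(c) by computing successive powers:
  c¹ = c, c² = c², c³ = c³, c⁴ = c⁴, c⁵ = c⁵, c⁶ = c⁶, c⁷ = c⁷, c⁸ = c⁸, c⁹ = c⁹, c¹⁰ = c¹⁰, c¹¹ = c¹¹, c¹² = c¹², c¹³ = e.
So |⟨c⟩| = ord(c) = 13. With |G| = 13, by Lagrange [G : ⟨c⟩] = 13/13 = 1.

Answer: 1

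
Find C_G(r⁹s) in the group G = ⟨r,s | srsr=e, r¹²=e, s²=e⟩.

⟨r⁹s⟩ ⊆ C_G(r⁹s) since powers of r⁹s commute with r⁹s; so |C_G(r⁹s)| ≥ |⟨r⁹s⟩| = 2.
By orbit–stabilizer, |C_G(r⁹s)| = |G| / |conj. class of r⁹s| = 24 / 6 = 4.
The 4 elements commuting with r⁹s are {e, r⁶, r³s, r⁹s}.

Answer: {e, r⁶, r³s, r⁹s}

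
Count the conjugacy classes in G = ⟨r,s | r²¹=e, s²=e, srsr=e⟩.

The conjugacy classes (representative and size) are:
  [e] (size 1), [r²⁰] (size 2), [r²] (size 2), [r³] (size 2), [r¹⁷] (size 2), [r⁵] (size 2), [r⁶] (size 2), [r⁷] (size 2), [r⁸] (size 2), [r⁹] (size 2), [r¹⁰] (size 2), [s] (size 21).
Class equation: 1 + 2 + 2 + 2 + 2 + 2 + 2 + 2 + 2 + 2 + 2 + 21 = 42 = |G|. So G has 12 conjugacy classes.

Answer: 12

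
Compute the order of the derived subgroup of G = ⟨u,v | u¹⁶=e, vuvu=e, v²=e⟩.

G' = [G, G] is generated by all commutators. The generator-pair commutators are: [u, v] = u².
The subgroup they normally generate is {e, u², u⁴, u⁶, u⁸, u¹⁰, u¹², u¹⁴}, of order 8.
Check: |G/G'| = 32/8 = 4 is the order of the abelianisation.

Answer: 8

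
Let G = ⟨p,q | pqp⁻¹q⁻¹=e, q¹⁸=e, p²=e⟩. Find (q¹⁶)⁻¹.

The order of (q¹⁶) is 9 (smallest k with (q¹⁶)ᵏ = e), so (q¹⁶)⁻¹ = (q¹⁶)⁸ = q².
Check: (q¹⁶) · (q²) → (q¹⁶) · q² = e, giving e as required.

Answer: q²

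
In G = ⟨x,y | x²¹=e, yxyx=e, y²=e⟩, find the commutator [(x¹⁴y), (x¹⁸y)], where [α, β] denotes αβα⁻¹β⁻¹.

[(x¹⁴y), (x¹⁸y)] = (x¹⁴y)·(x¹⁸y)·(x¹⁴y)⁻¹·(x¹⁸y)⁻¹.
  (x¹⁴y) · (x¹⁸y) = x¹⁷
  (x¹⁷) · (x¹⁴y) = x¹⁰y
  (x¹⁰y) · (x¹⁸y) = x¹³

Answer: x¹³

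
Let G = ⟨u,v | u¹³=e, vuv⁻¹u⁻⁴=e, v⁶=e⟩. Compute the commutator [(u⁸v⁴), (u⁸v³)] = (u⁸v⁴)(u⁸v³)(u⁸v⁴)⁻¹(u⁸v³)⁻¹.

[(u⁸v⁴), (u⁸v³)] = (u⁸v⁴)·(u⁸v³)·(u⁸v⁴)⁻¹·(u⁸v³)⁻¹.
  (u⁸v⁴) · (u⁸v³) = u²v
  (u²v) · (u²v²) = u¹⁰v³
  (u¹⁰v³) · (u⁸v³) = u²

Answer: u²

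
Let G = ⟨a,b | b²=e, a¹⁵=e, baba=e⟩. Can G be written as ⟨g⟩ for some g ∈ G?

Every cyclic group is abelian. But a·b = ab while b·a = a¹⁴b, so a·b ≠ b·a and G is not abelian. Hence G is not cyclic.

Answer: No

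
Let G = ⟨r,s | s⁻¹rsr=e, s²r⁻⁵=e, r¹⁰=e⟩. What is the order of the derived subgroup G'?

G' = [G, G] is generated by all commutators. The generator-pair commutators are: [r, s] = r².
The subgroup they normally generate is {e, r², r⁴, r⁶, r⁸}, of order 5.
Check: |G/G'| = 20/5 = 4 is the order of the abelianisation.

Answer: 5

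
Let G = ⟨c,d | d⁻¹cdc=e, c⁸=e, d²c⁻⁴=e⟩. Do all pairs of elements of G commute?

c·d = cd but d·c = c³d⁻¹, so c·d ≠ d·c and G is not abelian.

Answer: No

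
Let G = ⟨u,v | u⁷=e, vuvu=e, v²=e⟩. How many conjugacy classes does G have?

The conjugacy classes (representative and size) are:
  [e] (size 1), [u⁶] (size 2), [u⁵] (size 2), [u⁴] (size 2), [uv] (size 7).
Class equation: 1 + 2 + 2 + 2 + 7 = 14 = |G|. So G has 5 conjugacy classes.

Answer: 5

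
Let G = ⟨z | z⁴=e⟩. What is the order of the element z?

Compute successive powers until reaching e:
  z¹ = z, z² = z², z³ = z³, z⁴ = e.
The smallest positive k with zᵏ = e is 4.

Answer: 4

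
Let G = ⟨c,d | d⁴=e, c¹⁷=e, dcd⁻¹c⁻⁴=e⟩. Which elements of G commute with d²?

⟨d²⟩ ⊆ C_G(d²) since powers of d² commute with d²; so |C_G(d²)| ≥ |⟨d²⟩| = 2.
By orbit–stabilizer, |C_G(d²)| = |G| / |conj. class of d²| = 68 / 17 = 4.
The 4 elements commuting with d² are {e, d, d², d³}.

Answer: {e, d, d², d³}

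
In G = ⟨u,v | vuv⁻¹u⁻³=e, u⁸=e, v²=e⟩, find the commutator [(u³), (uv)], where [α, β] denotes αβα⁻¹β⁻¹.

[(u³), (uv)] = (u³)·(uv)·(u³)⁻¹·(uv)⁻¹.
  (u³) · (uv) = u⁴v
  (u⁴v) · (u⁵) = u³v
  (u³v) · (u⁵v) = u²

Answer: u²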